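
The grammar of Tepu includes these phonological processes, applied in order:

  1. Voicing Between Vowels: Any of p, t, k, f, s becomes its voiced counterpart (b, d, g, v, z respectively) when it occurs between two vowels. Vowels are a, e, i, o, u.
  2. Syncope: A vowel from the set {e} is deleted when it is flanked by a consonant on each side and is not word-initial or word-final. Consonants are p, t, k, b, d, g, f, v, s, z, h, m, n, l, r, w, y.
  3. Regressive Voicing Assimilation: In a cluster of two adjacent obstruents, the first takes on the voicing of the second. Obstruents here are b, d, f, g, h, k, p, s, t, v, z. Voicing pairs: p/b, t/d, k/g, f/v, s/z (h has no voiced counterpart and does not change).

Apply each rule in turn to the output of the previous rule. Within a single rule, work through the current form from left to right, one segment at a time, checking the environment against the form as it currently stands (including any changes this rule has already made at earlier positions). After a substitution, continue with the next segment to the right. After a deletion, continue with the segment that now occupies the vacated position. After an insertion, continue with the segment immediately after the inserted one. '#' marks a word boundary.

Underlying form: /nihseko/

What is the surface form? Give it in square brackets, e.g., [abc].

[nihzgo]

1 Voicing Between Vowels: [nihseko] → [nihsego]
2 Syncope: [nihsego] → [nihsgo]
3 Regressive Voicing Assimilation: [nihsgo] → [nihzgo]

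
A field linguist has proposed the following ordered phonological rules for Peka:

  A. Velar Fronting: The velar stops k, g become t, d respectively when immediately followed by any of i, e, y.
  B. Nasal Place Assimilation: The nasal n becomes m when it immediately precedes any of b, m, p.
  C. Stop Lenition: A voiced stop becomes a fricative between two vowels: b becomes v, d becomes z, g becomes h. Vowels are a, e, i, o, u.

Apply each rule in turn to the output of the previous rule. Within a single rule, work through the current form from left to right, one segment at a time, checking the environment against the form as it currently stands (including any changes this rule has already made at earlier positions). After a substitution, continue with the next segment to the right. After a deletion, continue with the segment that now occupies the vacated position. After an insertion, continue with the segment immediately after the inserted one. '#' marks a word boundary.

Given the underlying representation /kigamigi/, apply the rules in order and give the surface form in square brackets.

A Velar Fronting: [kigamigi] → [tigamidi]
B Nasal Place Assimilation: no change — [tigamidi]
C Stop Lenition: [tigamidi] → [tihamizi]

[tihamizi]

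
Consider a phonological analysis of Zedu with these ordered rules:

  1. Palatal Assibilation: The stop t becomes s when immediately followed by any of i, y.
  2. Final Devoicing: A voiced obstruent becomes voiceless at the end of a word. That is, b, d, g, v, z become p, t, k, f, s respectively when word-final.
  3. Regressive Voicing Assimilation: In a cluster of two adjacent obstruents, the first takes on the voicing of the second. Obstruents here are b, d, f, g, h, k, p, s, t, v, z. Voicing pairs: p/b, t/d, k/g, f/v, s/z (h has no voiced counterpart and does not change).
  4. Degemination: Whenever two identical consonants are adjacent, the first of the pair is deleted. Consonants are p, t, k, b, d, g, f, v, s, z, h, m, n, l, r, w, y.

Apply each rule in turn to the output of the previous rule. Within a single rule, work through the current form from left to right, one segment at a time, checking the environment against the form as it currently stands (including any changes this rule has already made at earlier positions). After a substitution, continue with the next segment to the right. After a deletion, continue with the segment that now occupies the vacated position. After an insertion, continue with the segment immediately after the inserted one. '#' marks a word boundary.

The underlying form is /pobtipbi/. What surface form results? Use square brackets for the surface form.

1 Palatal Assibilation: [pobtipbi] → [pobsipbi]
2 Final Devoicing: no change — [pobsipbi]
3 Regressive Voicing Assimilation: [pobsipbi] → [popsibbi]
4 Degemination: [popsibbi] → [popsibi]

[popsibi]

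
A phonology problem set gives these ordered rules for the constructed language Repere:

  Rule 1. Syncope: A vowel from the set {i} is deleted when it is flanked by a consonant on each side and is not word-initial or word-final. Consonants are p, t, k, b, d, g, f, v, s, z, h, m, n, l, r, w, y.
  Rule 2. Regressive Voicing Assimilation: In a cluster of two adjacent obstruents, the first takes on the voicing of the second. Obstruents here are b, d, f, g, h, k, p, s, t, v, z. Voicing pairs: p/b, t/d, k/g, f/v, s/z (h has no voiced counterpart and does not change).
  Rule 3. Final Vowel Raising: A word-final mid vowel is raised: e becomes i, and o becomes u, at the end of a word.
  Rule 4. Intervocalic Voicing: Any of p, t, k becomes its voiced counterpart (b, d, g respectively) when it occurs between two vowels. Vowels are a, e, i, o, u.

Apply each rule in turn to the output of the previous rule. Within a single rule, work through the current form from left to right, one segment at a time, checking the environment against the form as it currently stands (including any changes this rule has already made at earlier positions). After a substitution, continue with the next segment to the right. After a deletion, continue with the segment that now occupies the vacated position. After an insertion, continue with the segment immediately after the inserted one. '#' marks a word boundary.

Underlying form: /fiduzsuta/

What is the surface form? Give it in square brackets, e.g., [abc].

[vdussuda]

Rule 1 Syncope: [fiduzsuta] → [fduzsuta]
Rule 2 Regressive Voicing Assimilation: [fduzsuta] → [vdussuta]
Rule 3 Final Vowel Raising: no change — [vdussuta]
Rule 4 Intervocalic Voicing: [vdussuta] → [vdussuda]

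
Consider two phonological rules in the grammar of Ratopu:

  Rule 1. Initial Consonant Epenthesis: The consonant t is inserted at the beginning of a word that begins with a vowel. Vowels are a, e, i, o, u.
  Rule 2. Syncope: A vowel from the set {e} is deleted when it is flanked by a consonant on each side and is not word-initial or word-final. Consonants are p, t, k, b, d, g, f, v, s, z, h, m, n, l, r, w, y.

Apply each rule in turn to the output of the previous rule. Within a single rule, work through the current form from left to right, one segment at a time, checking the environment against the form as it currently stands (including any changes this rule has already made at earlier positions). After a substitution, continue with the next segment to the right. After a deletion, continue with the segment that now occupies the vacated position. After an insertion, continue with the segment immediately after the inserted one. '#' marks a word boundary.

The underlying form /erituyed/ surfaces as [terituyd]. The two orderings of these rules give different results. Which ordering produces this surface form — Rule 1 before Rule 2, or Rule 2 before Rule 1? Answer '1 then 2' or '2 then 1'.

2 then 1

Order 1 then 2:
  1 Initial Consonant Epenthesis: [erituyed] → [terituyed]
  2 Syncope: [terituyed] → [trituyd]
  result: [trituyd]
Order 2 then 1:
  2 Syncope: [erituyed] → [erituyd]
  1 Initial Consonant Epenthesis: [erituyd] → [terituyd]
  result: [terituyd]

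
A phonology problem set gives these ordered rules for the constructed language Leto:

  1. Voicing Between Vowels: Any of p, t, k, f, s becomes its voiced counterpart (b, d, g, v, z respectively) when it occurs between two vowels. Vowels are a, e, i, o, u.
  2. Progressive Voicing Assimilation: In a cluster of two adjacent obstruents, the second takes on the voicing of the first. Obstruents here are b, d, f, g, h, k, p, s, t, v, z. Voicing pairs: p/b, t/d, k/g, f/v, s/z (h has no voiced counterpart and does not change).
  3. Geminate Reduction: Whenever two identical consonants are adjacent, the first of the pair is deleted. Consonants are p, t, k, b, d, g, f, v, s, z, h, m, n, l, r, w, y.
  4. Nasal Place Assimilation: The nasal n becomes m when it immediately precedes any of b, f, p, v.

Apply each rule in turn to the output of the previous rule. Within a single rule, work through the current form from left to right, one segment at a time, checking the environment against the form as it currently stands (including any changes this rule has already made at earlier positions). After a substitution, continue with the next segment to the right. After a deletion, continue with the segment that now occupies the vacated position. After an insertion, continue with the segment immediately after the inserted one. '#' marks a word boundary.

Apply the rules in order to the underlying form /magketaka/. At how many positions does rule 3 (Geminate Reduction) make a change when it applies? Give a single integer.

1 Voicing Between Vowels: [magketaka] → [magkedaga]
2 Progressive Voicing Assimilation: [magkedaga] → [maggedaga]
3 Geminate Reduction: [maggedaga] → [magedaga]
4 Nasal Place Assimilation: no change — [magedaga]
Rule 3 changed 1 position(s).

1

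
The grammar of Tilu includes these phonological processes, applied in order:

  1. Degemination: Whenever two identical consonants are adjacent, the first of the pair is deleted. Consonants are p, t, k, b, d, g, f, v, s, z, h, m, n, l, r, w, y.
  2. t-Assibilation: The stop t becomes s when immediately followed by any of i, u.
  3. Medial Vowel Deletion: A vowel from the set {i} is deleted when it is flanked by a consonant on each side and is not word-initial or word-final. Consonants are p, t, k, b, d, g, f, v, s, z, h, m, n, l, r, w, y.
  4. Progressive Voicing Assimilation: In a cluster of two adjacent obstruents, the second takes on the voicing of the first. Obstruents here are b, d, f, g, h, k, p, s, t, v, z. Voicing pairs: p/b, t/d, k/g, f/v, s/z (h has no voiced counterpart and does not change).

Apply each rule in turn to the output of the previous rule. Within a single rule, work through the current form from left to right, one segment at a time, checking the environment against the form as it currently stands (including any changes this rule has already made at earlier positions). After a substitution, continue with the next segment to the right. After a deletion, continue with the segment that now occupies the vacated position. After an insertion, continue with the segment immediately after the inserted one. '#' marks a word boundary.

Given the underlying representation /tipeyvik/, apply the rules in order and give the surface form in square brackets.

1 Degemination: no change — [tipeyvik]
2 t-Assibilation: [tipeyvik] → [sipeyvik]
3 Medial Vowel Deletion: [sipeyvik] → [speyvk]
4 Progressive Voicing Assimilation: [speyvk] → [speyvg]

[speyvg]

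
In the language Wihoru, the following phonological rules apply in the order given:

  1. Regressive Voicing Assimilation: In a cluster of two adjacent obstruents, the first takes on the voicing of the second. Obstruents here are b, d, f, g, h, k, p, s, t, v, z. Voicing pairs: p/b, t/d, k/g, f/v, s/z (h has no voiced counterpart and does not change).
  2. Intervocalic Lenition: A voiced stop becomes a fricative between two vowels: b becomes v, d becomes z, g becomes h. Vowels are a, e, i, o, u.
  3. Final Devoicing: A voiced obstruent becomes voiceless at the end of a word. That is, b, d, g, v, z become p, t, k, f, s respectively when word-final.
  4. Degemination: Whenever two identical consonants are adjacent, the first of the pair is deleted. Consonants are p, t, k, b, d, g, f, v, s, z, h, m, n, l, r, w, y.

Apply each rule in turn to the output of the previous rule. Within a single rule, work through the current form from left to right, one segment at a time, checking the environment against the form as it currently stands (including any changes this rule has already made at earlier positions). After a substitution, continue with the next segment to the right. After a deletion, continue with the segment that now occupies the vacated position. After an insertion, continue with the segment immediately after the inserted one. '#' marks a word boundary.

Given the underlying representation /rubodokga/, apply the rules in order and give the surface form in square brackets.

[ruvozoga]

1 Regressive Voicing Assimilation: [rubodokga] → [rubodogga]
2 Intervocalic Lenition: [rubodogga] → [ruvozogga]
3 Final Devoicing: no change — [ruvozogga]
4 Degemination: [ruvozogga] → [ruvozoga]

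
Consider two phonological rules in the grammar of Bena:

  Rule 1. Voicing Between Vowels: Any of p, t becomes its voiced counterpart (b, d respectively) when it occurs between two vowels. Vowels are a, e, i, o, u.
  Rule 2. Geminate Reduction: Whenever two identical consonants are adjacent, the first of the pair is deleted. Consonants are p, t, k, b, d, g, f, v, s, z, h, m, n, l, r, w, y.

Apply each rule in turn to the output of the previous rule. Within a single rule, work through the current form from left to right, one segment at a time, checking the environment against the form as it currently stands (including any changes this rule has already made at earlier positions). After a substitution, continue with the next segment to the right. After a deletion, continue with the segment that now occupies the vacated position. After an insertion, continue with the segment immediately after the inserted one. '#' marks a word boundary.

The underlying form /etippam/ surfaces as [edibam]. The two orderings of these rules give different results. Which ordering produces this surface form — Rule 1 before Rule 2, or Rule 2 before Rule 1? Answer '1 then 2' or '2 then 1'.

2 then 1

Order 1 then 2:
  1 Voicing Between Vowels: [etippam] → [edippam]
  2 Geminate Reduction: [edippam] → [edipam]
  result: [edipam]
Order 2 then 1:
  2 Geminate Reduction: [etippam] → [etipam]
  1 Voicing Between Vowels: [etipam] → [edibam]
  result: [edibam]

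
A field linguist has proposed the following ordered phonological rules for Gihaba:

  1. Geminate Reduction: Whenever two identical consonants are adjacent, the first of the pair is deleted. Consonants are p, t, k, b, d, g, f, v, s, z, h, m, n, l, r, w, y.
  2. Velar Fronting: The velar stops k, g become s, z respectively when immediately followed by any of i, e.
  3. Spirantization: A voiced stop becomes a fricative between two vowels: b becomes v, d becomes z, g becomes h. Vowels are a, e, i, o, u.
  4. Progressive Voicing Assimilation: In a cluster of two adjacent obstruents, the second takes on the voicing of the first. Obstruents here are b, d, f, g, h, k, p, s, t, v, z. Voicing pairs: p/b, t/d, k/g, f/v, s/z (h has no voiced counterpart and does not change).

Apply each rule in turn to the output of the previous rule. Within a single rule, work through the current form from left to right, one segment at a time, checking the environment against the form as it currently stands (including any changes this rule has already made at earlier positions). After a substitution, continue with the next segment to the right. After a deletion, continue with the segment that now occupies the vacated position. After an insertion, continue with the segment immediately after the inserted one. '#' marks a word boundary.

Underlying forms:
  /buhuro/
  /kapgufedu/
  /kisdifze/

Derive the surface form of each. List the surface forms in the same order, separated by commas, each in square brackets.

[buhuro], [kapkufezu], [sistifse]

/buhuro/:
  1 Geminate Reduction: no change — [buhuro]
  2 Velar Fronting: no change — [buhuro]
  3 Spirantization: no change — [buhuro]
  4 Progressive Voicing Assimilation: no change — [buhuro]
/kapgufedu/:
  1 Geminate Reduction: no change — [kapgufedu]
  2 Velar Fronting: no change — [kapgufedu]
  3 Spirantization: [kapgufedu] → [kapgufezu]
  4 Progressive Voicing Assimilation: [kapgufezu] → [kapkufezu]
/kisdifze/:
  1 Geminate Reduction: no change — [kisdifze]
  2 Velar Fronting: [kisdifze] → [sisdifze]
  3 Spirantization: no change — [sisdifze]
  4 Progressive Voicing Assimilation: [sisdifze] → [sistifse]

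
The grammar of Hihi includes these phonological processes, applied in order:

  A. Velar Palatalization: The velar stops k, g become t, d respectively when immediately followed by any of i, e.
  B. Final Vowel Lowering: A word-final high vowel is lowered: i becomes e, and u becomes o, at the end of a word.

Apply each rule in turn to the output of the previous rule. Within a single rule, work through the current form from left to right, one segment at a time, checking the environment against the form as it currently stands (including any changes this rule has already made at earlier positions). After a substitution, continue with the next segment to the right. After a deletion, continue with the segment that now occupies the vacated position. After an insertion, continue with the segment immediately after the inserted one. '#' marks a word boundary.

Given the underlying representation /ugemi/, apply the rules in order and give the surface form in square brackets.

A Velar Palatalization: [ugemi] → [udemi]
B Final Vowel Lowering: [udemi] → [udeme]

[udeme]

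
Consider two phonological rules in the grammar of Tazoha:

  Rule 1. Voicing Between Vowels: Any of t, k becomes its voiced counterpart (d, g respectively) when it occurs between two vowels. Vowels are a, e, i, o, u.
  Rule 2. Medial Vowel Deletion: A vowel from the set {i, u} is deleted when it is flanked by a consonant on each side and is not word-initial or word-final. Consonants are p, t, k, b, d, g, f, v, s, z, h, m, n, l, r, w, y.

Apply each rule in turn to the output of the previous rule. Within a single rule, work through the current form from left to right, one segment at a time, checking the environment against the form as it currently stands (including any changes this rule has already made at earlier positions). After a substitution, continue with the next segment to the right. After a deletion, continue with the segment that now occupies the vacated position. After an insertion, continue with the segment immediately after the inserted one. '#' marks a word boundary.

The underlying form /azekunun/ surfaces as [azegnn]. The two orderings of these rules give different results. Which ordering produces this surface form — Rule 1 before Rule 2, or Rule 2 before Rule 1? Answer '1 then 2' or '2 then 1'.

1 then 2

Order 1 then 2:
  1 Voicing Between Vowels: [azekunun] → [azegunun]
  2 Medial Vowel Deletion: [azegunun] → [azegnn]
  result: [azegnn]
Order 2 then 1:
  2 Medial Vowel Deletion: [azekunun] → [azeknn]
  1 Voicing Between Vowels: no change — [azeknn]
  result: [azeknn]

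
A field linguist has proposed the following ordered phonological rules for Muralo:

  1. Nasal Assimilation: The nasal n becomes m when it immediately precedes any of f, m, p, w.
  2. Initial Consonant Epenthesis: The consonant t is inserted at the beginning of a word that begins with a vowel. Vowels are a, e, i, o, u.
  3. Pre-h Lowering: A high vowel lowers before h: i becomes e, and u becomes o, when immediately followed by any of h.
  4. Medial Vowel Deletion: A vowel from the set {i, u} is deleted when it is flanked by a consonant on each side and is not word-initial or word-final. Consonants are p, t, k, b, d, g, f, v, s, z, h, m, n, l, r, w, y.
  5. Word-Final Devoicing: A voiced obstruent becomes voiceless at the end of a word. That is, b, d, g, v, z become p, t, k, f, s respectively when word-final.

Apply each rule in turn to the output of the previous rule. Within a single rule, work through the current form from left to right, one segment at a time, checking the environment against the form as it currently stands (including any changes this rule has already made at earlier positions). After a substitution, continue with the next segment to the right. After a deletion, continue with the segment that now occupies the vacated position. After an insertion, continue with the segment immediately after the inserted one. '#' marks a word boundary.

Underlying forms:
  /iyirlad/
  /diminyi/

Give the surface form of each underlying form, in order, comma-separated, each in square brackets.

[tyrlat], [dmnyi]

/iyirlad/:
  1 Nasal Assimilation: no change — [iyirlad]
  2 Initial Consonant Epenthesis: [iyirlad] → [tiyirlad]
  3 Pre-h Lowering: no change — [tiyirlad]
  4 Medial Vowel Deletion: [tiyirlad] → [tyrlad]
  5 Word-Final Devoicing: [tyrlad] → [tyrlat]
/diminyi/:
  1 Nasal Assimilation: no change — [diminyi]
  2 Initial Consonant Epenthesis: no change — [diminyi]
  3 Pre-h Lowering: no change — [diminyi]
  4 Medial Vowel Deletion: [diminyi] → [dmnyi]
  5 Word-Final Devoicing: no change — [dmnyi]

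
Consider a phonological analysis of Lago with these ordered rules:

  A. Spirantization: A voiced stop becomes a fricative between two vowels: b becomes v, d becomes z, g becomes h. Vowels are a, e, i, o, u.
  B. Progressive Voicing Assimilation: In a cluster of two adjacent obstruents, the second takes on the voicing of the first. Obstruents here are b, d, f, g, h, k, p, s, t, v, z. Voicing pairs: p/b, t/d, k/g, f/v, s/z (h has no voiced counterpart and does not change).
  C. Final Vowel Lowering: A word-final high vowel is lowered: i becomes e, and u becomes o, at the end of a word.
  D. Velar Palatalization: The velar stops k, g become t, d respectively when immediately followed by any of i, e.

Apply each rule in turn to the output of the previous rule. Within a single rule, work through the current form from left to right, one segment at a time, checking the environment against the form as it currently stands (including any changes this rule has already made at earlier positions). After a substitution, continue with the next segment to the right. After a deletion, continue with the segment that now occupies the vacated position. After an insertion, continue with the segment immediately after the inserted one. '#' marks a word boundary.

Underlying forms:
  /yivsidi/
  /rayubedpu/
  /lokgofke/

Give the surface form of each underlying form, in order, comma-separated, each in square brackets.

[yivzize], [rayuvedbo], [lokkofte]

/yivsidi/:
  A Spirantization: [yivsidi] → [yivsizi]
  B Progressive Voicing Assimilation: [yivsizi] → [yivzizi]
  C Final Vowel Lowering: [yivzizi] → [yivzize]
  D Velar Palatalization: no change — [yivzize]
/rayubedpu/:
  A Spirantization: [rayubedpu] → [rayuvedpu]
  B Progressive Voicing Assimilation: [rayuvedpu] → [rayuvedbu]
  C Final Vowel Lowering: [rayuvedbu] → [rayuvedbo]
  D Velar Palatalization: no change — [rayuvedbo]
/lokgofke/:
  A Spirantization: no change — [lokgofke]
  B Progressive Voicing Assimilation: [lokgofke] → [lokkofke]
  C Final Vowel Lowering: no change — [lokkofke]
  D Velar Palatalization: [lokkofke] → [lokkofte]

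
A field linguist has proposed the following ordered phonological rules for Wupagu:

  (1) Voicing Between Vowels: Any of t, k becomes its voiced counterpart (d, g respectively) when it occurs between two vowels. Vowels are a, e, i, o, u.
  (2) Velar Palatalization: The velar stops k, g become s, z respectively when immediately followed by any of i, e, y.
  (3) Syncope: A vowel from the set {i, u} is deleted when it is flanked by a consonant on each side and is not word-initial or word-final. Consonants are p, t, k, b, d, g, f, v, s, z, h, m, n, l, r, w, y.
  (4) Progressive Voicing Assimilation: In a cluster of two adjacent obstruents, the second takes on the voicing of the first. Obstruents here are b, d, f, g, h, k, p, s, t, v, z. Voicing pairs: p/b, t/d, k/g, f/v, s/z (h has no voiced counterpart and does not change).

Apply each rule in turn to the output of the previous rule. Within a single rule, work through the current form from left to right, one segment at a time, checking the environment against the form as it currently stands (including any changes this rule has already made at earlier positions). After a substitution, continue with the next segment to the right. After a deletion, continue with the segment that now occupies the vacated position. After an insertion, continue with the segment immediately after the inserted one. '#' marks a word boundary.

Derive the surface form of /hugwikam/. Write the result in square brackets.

[hkwgam]

(1) Voicing Between Vowels: [hugwikam] → [hugwigam]
(2) Velar Palatalization: no change — [hugwigam]
(3) Syncope: [hugwigam] → [hgwgam]
(4) Progressive Voicing Assimilation: [hgwgam] → [hkwgam]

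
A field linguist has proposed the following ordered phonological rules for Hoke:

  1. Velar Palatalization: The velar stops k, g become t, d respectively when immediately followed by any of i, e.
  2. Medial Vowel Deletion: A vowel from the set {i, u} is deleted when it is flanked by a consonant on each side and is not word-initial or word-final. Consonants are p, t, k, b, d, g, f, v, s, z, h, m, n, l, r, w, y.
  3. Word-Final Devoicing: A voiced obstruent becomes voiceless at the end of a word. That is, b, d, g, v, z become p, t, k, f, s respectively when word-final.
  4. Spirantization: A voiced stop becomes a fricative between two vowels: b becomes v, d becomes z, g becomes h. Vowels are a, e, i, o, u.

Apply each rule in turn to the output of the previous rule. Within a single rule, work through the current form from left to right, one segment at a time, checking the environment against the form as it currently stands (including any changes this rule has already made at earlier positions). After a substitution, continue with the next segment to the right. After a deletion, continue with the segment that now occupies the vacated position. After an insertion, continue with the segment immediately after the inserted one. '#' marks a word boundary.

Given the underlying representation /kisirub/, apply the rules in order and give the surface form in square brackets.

[tsrp]

1 Velar Palatalization: [kisirub] → [tisirub]
2 Medial Vowel Deletion: [tisirub] → [tsrb]
3 Word-Final Devoicing: [tsrb] → [tsrp]
4 Spirantization: no change — [tsrp]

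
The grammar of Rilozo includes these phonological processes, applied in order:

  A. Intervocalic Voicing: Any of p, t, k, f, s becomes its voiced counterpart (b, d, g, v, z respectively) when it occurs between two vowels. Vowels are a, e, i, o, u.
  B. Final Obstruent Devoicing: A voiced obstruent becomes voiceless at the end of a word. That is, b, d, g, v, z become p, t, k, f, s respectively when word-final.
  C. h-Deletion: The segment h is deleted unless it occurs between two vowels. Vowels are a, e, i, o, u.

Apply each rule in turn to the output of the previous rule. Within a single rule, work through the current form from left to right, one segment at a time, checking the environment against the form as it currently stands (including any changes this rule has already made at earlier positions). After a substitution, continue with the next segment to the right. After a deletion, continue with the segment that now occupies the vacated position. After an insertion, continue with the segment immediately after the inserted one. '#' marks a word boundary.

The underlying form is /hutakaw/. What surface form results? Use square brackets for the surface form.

[udagaw]

A Intervocalic Voicing: [hutakaw] → [hudagaw]
B Final Obstruent Devoicing: no change — [hudagaw]
C h-Deletion: [hudagaw] → [udagaw]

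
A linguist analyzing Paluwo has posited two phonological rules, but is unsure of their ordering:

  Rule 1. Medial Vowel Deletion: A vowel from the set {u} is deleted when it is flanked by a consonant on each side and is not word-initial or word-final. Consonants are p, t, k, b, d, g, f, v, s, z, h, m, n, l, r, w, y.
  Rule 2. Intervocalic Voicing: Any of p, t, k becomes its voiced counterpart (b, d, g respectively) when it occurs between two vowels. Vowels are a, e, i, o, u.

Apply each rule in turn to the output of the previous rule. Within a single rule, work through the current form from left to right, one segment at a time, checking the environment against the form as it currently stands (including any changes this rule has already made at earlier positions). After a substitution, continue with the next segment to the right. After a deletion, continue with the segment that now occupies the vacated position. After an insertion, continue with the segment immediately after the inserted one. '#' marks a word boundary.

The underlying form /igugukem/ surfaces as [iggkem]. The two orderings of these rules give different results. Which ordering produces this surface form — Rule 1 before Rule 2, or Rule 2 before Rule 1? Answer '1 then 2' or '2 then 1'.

1 then 2

Order 1 then 2:
  1 Medial Vowel Deletion: [igugukem] → [iggkem]
  2 Intervocalic Voicing: no change — [iggkem]
  result: [iggkem]
Order 2 then 1:
  2 Intervocalic Voicing: [igugukem] → [igugugem]
  1 Medial Vowel Deletion: [igugugem] → [igggem]
  result: [igggem]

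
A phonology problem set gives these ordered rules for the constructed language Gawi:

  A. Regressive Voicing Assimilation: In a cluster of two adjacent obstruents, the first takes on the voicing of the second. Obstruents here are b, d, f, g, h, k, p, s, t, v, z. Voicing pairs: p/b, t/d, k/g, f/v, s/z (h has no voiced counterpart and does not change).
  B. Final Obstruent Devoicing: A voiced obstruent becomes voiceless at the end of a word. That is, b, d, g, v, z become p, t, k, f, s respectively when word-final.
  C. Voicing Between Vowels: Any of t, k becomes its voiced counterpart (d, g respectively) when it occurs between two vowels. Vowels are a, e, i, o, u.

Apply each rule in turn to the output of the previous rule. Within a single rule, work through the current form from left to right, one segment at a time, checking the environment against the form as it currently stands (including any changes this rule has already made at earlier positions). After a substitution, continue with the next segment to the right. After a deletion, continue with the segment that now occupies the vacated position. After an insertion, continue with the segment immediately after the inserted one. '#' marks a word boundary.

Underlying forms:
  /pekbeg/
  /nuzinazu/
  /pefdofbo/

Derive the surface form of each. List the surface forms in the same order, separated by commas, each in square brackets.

[pegbek], [nuzinazu], [pevdovbo]

/pekbeg/:
  A Regressive Voicing Assimilation: [pekbeg] → [pegbeg]
  B Final Obstruent Devoicing: [pegbeg] → [pegbek]
  C Voicing Between Vowels: no change — [pegbek]
/nuzinazu/:
  A Regressive Voicing Assimilation: no change — [nuzinazu]
  B Final Obstruent Devoicing: no change — [nuzinazu]
  C Voicing Between Vowels: no change — [nuzinazu]
/pefdofbo/:
  A Regressive Voicing Assimilation: [pefdofbo] → [pevdovbo]
  B Final Obstruent Devoicing: no change — [pevdovbo]
  C Voicing Between Vowels: no change — [pevdovbo]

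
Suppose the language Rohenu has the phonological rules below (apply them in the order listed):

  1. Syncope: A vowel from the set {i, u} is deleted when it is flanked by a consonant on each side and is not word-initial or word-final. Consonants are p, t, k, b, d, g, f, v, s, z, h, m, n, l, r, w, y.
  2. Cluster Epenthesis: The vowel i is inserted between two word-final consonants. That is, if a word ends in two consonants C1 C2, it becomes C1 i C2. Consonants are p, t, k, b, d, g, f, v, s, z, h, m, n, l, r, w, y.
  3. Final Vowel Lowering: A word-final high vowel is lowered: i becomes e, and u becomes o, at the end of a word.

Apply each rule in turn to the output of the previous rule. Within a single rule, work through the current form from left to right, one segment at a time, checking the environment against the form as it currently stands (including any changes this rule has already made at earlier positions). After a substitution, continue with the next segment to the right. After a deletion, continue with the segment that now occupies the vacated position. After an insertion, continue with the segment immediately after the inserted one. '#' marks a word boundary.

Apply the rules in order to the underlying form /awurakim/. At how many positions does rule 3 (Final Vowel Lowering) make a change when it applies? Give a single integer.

1 Syncope: [awurakim] → [awrakm]
2 Cluster Epenthesis: [awrakm] → [awrakim]
3 Final Vowel Lowering: no change — [awrakim]
Rule 3 changed 0 position(s).

0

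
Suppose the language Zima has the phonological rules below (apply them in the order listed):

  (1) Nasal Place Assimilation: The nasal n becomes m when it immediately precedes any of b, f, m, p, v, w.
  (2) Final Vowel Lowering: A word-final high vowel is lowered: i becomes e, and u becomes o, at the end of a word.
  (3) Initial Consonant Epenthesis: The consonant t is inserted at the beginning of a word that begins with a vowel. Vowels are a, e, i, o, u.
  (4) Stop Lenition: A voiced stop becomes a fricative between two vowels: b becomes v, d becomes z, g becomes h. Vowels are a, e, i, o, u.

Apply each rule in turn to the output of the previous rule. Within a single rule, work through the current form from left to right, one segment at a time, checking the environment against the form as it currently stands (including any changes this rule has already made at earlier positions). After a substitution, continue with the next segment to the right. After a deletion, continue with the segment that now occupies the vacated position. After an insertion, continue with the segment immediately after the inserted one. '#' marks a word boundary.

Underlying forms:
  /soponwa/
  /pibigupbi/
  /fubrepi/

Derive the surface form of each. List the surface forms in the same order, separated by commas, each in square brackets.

/soponwa/:
  (1) Nasal Place Assimilation: [soponwa] → [sopomwa]
  (2) Final Vowel Lowering: no change — [sopomwa]
  (3) Initial Consonant Epenthesis: no change — [sopomwa]
  (4) Stop Lenition: no change — [sopomwa]
/pibigupbi/:
  (1) Nasal Place Assimilation: no change — [pibigupbi]
  (2) Final Vowel Lowering: [pibigupbi] → [pibigupbe]
  (3) Initial Consonant Epenthesis: no change — [pibigupbe]
  (4) Stop Lenition: [pibigupbe] → [pivihupbe]
/fubrepi/:
  (1) Nasal Place Assimilation: no change — [fubrepi]
  (2) Final Vowel Lowering: [fubrepi] → [fubrepe]
  (3) Initial Consonant Epenthesis: no change — [fubrepe]
  (4) Stop Lenition: no change — [fubrepe]

[sopomwa], [pivihupbe], [fubrepe]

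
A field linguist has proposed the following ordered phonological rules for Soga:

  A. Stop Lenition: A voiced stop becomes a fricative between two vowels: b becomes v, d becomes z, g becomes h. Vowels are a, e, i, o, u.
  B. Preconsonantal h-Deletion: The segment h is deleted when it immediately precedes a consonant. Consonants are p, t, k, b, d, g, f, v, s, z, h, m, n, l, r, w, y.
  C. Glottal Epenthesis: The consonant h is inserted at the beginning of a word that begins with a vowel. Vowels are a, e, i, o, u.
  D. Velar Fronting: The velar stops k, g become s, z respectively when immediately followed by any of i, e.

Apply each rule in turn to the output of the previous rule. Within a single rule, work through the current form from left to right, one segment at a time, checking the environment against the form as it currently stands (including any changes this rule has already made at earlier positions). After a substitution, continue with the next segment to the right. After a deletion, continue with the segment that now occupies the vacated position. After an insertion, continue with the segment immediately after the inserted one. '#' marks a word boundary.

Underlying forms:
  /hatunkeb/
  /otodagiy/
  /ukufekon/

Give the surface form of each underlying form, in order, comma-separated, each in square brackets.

/hatunkeb/:
  A Stop Lenition: no change — [hatunkeb]
  B Preconsonantal h-Deletion: no change — [hatunkeb]
  C Glottal Epenthesis: no change — [hatunkeb]
  D Velar Fronting: [hatunkeb] → [hatunseb]
/otodagiy/:
  A Stop Lenition: [otodagiy] → [otozahiy]
  B Preconsonantal h-Deletion: no change — [otozahiy]
  C Glottal Epenthesis: [otozahiy] → [hotozahiy]
  D Velar Fronting: no change — [hotozahiy]
/ukufekon/:
  A Stop Lenition: no change — [ukufekon]
  B Preconsonantal h-Deletion: no change — [ukufekon]
  C Glottal Epenthesis: [ukufekon] → [hukufekon]
  D Velar Fronting: no change — [hukufekon]

[hatunseb], [hotozahiy], [hukufekon]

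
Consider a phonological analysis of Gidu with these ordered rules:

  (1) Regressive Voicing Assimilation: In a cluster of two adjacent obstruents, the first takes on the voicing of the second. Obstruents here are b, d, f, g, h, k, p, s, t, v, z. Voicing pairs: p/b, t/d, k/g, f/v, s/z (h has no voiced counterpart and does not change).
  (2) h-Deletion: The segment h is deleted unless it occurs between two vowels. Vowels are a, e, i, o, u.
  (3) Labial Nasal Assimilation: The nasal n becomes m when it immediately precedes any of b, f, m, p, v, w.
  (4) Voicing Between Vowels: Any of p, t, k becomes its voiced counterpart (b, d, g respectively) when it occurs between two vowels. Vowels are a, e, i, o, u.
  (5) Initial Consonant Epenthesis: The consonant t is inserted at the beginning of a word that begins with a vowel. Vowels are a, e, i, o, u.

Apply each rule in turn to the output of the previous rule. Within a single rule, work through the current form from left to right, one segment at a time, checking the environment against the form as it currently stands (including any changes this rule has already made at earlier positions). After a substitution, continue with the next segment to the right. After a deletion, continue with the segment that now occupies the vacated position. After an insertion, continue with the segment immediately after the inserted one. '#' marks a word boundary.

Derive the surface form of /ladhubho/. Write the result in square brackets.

[ladubo]

(1) Regressive Voicing Assimilation: [ladhubho] → [lathupho]
(2) h-Deletion: [lathupho] → [latupo]
(3) Labial Nasal Assimilation: no change — [latupo]
(4) Voicing Between Vowels: [latupo] → [ladubo]
(5) Initial Consonant Epenthesis: no change — [ladubo]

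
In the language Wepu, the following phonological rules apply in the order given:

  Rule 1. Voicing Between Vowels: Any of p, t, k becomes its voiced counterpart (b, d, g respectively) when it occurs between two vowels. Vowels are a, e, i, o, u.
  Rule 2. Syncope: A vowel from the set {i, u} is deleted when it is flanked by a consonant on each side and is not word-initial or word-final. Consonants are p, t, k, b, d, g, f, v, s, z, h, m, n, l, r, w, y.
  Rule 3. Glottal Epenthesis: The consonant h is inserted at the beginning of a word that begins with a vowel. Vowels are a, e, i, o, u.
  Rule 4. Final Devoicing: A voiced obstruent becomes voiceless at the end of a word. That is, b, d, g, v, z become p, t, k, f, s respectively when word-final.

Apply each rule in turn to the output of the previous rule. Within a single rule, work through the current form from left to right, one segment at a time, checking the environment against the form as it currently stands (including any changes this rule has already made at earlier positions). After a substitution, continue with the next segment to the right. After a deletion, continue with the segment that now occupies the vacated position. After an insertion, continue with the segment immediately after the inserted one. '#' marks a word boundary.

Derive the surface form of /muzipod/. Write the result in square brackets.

Rule 1 Voicing Between Vowels: [muzipod] → [muzibod]
Rule 2 Syncope: [muzibod] → [mzbod]
Rule 3 Glottal Epenthesis: no change — [mzbod]
Rule 4 Final Devoicing: [mzbod] → [mzbot]

[mzbot]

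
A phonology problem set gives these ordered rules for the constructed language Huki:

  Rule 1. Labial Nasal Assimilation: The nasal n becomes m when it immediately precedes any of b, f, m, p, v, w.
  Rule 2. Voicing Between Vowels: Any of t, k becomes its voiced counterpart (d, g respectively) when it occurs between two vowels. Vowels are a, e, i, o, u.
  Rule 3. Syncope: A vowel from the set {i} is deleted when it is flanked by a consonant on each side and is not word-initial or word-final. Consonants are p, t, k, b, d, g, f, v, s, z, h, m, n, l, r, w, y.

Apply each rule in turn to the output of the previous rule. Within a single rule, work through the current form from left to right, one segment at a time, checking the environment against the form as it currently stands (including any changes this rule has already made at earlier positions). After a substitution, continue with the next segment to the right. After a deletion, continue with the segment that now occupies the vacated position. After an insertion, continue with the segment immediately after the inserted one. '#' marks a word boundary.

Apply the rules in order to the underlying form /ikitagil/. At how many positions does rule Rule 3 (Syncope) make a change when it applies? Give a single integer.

Rule 1 Labial Nasal Assimilation: no change — [ikitagil]
Rule 2 Voicing Between Vowels: [ikitagil] → [igidagil]
Rule 3 Syncope: [igidagil] → [igdagl]
Rule Rule 3 changed 2 position(s).

2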